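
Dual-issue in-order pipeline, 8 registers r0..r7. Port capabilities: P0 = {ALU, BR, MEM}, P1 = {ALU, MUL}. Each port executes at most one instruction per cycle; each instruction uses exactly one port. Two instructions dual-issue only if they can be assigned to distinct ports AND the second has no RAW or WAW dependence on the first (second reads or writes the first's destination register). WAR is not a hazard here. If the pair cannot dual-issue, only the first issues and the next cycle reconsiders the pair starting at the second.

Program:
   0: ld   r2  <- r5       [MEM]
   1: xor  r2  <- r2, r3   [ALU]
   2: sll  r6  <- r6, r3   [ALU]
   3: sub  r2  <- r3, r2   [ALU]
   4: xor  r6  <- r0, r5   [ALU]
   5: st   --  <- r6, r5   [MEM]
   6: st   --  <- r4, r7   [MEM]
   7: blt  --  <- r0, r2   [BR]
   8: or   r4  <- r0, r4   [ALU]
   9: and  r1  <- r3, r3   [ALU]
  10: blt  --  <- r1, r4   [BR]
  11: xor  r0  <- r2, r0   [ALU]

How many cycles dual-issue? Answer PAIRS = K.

PAIRS = 4

[0] i0  ld.MEM  -- RAW+WAW r2
[1] i1&i2  xor.ALU/sll.ALU  -- dual
[2] i3&i4  sub.ALU/xor.ALU  -- dual
[3] i5  st.MEM  -- no-port MEM/MEM
[4] i6  st.MEM  -- no-port MEM/BR
[5] i7&i8  blt.BR/or.ALU  -- dual
[6] i9  and.ALU  -- RAW r1
[7] i10&i11  blt.BR/xor.ALU  -- dual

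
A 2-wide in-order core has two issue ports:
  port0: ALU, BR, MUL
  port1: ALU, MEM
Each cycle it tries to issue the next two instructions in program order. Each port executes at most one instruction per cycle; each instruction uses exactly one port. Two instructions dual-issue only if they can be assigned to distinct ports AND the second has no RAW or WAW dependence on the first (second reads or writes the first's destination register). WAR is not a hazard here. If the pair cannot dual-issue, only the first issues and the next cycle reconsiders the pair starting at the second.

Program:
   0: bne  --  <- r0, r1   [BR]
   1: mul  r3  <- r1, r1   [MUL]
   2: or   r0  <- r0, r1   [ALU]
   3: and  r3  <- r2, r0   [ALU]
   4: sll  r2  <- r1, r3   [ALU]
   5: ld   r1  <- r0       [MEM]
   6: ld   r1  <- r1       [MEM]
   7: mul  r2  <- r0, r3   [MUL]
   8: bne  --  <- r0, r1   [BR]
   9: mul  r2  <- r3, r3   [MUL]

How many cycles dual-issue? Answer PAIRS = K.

PAIRS = 3

t=0 i0:bne.BR ; no-port BR/MUL
t=1 i1/i2:mul.MUL or.ALU ; 2-wide
t=2 i3:and.ALU ; RAW r3
t=3 i4/i5:sll.ALU ld.MEM ; 2-wide
t=4 i6/i7:ld.MEM mul.MUL ; 2-wide
t=5 i8:bne.BR ; no-port BR/MUL
t=6 i9:mul.MUL ; tail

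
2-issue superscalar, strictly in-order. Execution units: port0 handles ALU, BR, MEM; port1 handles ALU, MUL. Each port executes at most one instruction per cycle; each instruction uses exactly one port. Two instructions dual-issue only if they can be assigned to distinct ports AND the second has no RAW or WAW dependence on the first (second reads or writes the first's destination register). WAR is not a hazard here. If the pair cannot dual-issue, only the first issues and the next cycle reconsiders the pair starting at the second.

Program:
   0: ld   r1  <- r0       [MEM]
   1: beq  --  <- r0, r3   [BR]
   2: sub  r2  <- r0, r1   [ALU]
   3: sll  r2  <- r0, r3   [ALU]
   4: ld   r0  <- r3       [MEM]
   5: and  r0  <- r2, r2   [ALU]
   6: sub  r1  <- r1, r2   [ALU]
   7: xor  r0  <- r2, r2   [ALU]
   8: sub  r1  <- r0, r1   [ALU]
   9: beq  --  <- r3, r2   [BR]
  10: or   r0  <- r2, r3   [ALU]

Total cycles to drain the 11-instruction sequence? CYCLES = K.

[0] i0  ld.MEM  -- no-port MEM/BR
[1] i1&i2  beq.BR+sub.ALU  -- dual
[2] i3&i4  sll.ALU+ld.MEM  -- dual
[3] i5&i6  and.ALU+sub.ALU  -- dual
[4] i7  xor.ALU  -- RAW r0
[5] i8&i9  sub.ALU+beq.BR  -- dual
[6] i10  or.ALU  -- tail

CYCLES = 7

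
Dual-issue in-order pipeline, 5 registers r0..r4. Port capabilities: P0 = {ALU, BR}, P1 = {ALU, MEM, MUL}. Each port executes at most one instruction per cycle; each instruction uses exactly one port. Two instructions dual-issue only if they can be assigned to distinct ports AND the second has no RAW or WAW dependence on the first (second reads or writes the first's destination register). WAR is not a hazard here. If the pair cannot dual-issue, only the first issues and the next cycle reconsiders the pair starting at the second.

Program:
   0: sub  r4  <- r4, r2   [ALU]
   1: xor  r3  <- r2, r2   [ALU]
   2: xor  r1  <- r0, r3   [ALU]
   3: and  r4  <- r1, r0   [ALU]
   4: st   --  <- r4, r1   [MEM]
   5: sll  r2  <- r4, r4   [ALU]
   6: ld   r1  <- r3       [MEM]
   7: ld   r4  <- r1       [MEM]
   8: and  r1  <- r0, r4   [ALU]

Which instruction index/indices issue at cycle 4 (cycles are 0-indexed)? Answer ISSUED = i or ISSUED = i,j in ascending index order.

t=0 i0&i1:sub/xor ; dual
t=1 i2:xor ; RAW r1
t=2 i3:and ; RAW r4
t=3 i4&i5:st/sll ; dual
t=4 i6:ld ; no-port MEM/MEM
t=5 i7:ld ; RAW r4
t=6 i8:and ; tail

ISSUED = 6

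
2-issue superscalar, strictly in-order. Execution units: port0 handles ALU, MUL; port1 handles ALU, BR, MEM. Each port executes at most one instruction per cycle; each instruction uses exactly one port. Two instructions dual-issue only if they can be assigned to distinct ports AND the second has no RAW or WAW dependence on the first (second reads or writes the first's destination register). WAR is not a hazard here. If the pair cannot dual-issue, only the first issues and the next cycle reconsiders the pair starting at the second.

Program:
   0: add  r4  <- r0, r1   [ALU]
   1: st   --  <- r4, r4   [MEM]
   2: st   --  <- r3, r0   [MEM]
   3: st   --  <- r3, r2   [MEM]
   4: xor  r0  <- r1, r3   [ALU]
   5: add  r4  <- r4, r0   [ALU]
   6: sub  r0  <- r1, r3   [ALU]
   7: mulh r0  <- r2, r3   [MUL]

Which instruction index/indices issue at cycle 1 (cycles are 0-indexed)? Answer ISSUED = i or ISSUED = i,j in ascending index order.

ISSUED = 1

#0 head=0: add.ALU i0 RAW r4
#1 head=1: st.MEM i1 no-port MEM/MEM
#2 head=2: st.MEM i2 no-port MEM/MEM
#3 head=3: st.MEM xor.ALU i3&i4 2-wide
#4 head=5: add.ALU sub.ALU i5&i6 2-wide
#5 head=7: mulh.MUL i7 tail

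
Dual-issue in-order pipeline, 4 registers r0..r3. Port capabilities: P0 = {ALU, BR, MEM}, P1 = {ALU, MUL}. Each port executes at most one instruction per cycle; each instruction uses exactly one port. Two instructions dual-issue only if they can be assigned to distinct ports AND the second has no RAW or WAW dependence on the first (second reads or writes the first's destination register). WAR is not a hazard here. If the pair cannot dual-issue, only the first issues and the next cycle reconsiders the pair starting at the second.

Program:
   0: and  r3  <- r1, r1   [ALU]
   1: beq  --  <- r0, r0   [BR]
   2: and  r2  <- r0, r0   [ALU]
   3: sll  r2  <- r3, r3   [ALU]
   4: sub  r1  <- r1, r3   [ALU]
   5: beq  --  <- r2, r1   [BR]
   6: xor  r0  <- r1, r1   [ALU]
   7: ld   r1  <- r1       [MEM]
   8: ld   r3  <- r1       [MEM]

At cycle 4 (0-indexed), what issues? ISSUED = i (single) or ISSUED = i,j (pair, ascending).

ISSUED = 7

  cy0 -> i0+i1 (and;beq) pair
  cy1 -> i2 (and) WAW r2
  cy2 -> i3+i4 (sll;sub) pair
  cy3 -> i5+i6 (beq;xor) pair
  cy4 -> i7 (ld) no-port MEM/MEM
  cy5 -> i8 (ld) tail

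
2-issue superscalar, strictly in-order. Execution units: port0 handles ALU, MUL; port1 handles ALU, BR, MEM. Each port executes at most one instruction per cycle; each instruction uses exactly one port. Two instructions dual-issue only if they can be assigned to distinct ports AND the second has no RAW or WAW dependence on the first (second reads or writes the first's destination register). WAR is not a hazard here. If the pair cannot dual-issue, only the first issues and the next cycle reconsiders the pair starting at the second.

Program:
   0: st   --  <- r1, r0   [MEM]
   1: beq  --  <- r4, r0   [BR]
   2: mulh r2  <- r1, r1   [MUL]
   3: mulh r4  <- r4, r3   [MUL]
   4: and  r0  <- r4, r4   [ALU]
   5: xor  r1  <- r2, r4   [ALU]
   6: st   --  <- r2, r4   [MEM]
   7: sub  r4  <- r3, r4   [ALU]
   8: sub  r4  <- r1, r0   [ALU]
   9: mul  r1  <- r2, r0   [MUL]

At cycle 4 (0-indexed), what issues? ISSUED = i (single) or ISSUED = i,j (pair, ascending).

#0 head=0: st i0 no-port MEM/BR
#1 head=1: beq+mulh i1&i2 2-wide
#2 head=3: mulh i3 RAW r4
#3 head=4: and+xor i4&i5 2-wide
#4 head=6: st+sub i6&i7 2-wide
#5 head=8: sub+mul i8&i9 2-wide

ISSUED = 6,7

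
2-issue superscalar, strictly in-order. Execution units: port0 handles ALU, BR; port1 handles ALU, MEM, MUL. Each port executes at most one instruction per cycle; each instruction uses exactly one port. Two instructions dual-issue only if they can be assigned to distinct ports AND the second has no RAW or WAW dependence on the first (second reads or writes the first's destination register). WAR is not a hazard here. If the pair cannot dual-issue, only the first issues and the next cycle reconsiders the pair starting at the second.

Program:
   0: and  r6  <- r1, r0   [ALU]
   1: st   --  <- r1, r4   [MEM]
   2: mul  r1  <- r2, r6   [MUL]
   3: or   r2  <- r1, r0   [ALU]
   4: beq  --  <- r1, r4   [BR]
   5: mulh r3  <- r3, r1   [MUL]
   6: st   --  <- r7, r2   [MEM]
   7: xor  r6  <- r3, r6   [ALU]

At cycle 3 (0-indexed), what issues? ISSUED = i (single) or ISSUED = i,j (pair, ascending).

ISSUED = 5

c0: i0&i1 and/st  pair
c1: i2 mul  RAW r1
c2: i3&i4 or/beq  pair
c3: i5 mulh  no-port MUL/MEM
c4: i6&i7 st/xor  pair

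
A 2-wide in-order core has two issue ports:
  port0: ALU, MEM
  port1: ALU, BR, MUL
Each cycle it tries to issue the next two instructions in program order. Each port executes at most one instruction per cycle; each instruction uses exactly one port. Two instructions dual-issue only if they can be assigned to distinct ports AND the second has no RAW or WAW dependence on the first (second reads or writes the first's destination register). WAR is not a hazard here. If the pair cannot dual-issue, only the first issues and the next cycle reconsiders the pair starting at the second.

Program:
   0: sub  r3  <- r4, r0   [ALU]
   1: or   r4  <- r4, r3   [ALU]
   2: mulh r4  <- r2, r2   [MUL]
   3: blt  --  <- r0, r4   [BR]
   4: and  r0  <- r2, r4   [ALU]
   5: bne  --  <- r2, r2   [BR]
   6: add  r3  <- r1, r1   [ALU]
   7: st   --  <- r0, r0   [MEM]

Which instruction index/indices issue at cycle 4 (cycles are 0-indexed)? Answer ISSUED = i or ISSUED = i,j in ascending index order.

[0] i0  sub  -- RAW r3
[1] i1  or  -- WAW r4
[2] i2  mulh  -- no-port MUL/BR
[3] i3+i4  blt;and  -- pair
[4] i5+i6  bne;add  -- pair
[5] i7  st  -- tail

ISSUED = 5,6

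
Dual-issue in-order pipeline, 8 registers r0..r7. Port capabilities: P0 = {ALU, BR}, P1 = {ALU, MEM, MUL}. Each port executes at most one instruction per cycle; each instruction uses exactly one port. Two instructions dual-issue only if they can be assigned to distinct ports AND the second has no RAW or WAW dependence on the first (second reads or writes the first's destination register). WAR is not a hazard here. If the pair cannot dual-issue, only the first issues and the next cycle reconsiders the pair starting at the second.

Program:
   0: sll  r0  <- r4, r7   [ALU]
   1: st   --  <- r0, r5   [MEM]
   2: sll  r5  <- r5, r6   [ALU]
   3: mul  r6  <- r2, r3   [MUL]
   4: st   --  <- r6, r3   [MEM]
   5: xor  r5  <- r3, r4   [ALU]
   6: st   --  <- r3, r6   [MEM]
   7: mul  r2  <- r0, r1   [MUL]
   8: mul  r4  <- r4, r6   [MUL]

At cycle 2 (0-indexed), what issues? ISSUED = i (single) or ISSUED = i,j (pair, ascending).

ISSUED = 3

  cy0 -> i0 (sll) RAW r0
  cy1 -> i1/i2 (st sll) dual
  cy2 -> i3 (mul) no-port MUL/MEM
  cy3 -> i4/i5 (st xor) dual
  cy4 -> i6 (st) no-port MEM/MUL
  cy5 -> i7 (mul) no-port MUL/MUL
  cy6 -> i8 (mul) tail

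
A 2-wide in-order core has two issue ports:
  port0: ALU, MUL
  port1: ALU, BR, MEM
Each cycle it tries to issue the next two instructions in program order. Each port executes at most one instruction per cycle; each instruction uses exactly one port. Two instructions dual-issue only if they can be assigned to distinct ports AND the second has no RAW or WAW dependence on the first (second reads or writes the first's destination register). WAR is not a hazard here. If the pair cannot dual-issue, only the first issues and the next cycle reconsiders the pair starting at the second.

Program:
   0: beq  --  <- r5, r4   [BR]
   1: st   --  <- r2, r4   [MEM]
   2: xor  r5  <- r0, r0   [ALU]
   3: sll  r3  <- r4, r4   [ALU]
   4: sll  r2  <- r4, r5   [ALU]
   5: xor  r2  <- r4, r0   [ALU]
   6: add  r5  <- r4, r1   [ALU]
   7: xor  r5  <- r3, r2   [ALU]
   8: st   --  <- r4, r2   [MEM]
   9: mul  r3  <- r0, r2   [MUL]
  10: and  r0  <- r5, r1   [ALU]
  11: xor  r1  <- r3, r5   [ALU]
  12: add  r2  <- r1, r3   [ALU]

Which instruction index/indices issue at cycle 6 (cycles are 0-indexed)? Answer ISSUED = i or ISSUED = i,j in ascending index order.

t=0 i0:beq.BR ; no-port BR/MEM
t=1 i1/i2:st.MEM xor.ALU ; dual
t=2 i3/i4:sll.ALU sll.ALU ; dual
t=3 i5/i6:xor.ALU add.ALU ; dual
t=4 i7/i8:xor.ALU st.MEM ; dual
t=5 i9/i10:mul.MUL and.ALU ; dual
t=6 i11:xor.ALU ; RAW r1
t=7 i12:add.ALU ; tail

ISSUED = 11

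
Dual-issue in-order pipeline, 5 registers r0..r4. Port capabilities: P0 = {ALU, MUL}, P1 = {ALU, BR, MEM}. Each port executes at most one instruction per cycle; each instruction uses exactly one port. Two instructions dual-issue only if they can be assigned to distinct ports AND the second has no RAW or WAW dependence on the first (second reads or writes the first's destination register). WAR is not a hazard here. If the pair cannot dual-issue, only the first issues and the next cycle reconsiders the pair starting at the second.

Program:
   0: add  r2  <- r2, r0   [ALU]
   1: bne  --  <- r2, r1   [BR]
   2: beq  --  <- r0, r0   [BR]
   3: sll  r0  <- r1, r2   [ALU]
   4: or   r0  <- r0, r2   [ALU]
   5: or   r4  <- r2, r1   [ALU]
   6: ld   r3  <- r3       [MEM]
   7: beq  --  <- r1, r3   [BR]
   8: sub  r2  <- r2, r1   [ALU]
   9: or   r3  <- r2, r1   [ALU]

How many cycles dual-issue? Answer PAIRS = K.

t=0 i0:add ; RAW r2
t=1 i1:bne ; no-port BR/BR
t=2 i2/i3:beq+sll ; 2-wide
t=3 i4/i5:or+or ; 2-wide
t=4 i6:ld ; no-port MEM/BR
t=5 i7/i8:beq+sub ; 2-wide
t=6 i9:or ; tail

PAIRS = 3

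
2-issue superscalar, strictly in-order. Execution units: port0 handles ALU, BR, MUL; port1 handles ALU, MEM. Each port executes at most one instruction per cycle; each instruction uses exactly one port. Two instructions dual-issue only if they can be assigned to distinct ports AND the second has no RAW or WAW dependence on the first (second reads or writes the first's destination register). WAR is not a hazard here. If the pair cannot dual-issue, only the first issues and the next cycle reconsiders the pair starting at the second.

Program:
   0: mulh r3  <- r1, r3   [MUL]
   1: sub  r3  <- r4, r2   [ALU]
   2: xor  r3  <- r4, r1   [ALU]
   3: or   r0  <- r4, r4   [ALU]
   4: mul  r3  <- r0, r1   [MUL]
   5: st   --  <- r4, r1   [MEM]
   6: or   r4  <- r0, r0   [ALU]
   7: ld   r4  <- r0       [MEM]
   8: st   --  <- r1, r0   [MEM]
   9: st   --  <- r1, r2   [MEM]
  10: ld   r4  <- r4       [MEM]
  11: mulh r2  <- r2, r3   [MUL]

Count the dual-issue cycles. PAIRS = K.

PAIRS = 3

t=0 i0:mulh ; WAW r3
t=1 i1:sub ; WAW r3
t=2 i2,i3:xor;or ; dual
t=3 i4,i5:mul;st ; dual
t=4 i6:or ; WAW r4
t=5 i7:ld ; no-port MEM/MEM
t=6 i8:st ; no-port MEM/MEM
t=7 i9:st ; no-port MEM/MEM
t=8 i10,i11:ld;mulh ; dual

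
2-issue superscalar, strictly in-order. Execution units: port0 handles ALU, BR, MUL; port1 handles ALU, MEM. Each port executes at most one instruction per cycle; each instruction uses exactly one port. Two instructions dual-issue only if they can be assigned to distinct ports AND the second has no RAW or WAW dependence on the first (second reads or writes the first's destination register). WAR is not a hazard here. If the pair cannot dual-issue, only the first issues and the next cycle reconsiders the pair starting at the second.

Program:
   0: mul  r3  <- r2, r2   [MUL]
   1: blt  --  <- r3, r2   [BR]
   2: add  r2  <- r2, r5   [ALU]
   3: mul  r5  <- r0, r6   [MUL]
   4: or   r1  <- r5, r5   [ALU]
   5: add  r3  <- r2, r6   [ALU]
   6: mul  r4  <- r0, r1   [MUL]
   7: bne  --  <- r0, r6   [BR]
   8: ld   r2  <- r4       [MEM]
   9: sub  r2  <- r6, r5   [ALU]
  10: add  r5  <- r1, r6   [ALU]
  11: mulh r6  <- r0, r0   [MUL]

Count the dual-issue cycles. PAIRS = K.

PAIRS = 4

0. mul.MUL @i0  | no-port MUL/BR
1. blt.BR;add.ALU @i1&i2  | 2-wide
2. mul.MUL @i3  | RAW r5
3. or.ALU;add.ALU @i4&i5  | 2-wide
4. mul.MUL @i6  | no-port MUL/BR
5. bne.BR;ld.MEM @i7&i8  | 2-wide
6. sub.ALU;add.ALU @i9&i10  | 2-wide
7. mulh.MUL @i11  | tail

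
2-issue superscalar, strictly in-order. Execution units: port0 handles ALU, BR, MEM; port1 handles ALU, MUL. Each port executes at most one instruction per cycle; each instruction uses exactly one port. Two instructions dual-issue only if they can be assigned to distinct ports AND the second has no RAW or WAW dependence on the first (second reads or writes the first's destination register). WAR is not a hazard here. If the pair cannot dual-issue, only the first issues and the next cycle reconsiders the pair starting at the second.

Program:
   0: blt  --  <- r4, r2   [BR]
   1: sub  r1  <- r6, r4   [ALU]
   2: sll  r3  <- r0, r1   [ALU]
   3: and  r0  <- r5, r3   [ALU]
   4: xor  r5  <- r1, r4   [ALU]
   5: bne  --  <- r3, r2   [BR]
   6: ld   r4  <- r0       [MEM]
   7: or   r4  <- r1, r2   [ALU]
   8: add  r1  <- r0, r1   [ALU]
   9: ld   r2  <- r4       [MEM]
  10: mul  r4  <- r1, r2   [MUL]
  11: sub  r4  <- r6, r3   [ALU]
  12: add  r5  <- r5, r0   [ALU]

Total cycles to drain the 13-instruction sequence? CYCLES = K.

CYCLES = 9

0. blt;sub @i0/i1  | pair
1. sll @i2  | RAW r3
2. and;xor @i3/i4  | pair
3. bne @i5  | no-port BR/MEM
4. ld @i6  | WAW r4
5. or;add @i7/i8  | pair
6. ld @i9  | RAW r2
7. mul @i10  | WAW r4
8. sub;add @i11/i12  | pair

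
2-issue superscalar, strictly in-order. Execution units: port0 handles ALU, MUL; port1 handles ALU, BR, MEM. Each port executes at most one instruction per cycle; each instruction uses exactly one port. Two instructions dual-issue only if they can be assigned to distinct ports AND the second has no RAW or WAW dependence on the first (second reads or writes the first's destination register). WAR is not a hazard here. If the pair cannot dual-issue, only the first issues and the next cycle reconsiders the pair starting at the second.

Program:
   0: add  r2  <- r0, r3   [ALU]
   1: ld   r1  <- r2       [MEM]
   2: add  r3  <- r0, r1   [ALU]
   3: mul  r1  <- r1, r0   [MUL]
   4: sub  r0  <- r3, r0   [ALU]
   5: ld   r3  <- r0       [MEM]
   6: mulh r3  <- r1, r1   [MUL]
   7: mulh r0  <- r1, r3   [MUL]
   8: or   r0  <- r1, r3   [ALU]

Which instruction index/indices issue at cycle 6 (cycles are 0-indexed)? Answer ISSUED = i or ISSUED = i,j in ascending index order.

t=0 i0:add ; RAW r2
t=1 i1:ld ; RAW r1
t=2 i2+i3:add mul ; 2-wide
t=3 i4:sub ; RAW r0
t=4 i5:ld ; WAW r3
t=5 i6:mulh ; no-port MUL/MUL
t=6 i7:mulh ; WAW r0
t=7 i8:or ; tail

ISSUED = 7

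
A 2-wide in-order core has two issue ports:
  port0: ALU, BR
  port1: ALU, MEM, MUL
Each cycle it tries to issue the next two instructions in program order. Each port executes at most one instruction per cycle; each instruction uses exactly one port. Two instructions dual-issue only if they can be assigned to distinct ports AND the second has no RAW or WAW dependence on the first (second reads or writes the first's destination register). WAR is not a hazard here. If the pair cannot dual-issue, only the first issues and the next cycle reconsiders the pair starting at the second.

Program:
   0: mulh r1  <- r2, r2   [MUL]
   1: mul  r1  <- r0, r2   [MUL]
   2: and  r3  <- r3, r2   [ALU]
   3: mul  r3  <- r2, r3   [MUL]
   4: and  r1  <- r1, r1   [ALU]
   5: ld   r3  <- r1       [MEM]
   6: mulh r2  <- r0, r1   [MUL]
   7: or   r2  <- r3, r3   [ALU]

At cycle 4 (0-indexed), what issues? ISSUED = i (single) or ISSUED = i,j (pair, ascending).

ISSUED = 6

t=0 i0:mulh ; no-port MUL/MUL
t=1 i1&i2:mul;and ; dual
t=2 i3&i4:mul;and ; dual
t=3 i5:ld ; no-port MEM/MUL
t=4 i6:mulh ; WAW r2
t=5 i7:or ; tail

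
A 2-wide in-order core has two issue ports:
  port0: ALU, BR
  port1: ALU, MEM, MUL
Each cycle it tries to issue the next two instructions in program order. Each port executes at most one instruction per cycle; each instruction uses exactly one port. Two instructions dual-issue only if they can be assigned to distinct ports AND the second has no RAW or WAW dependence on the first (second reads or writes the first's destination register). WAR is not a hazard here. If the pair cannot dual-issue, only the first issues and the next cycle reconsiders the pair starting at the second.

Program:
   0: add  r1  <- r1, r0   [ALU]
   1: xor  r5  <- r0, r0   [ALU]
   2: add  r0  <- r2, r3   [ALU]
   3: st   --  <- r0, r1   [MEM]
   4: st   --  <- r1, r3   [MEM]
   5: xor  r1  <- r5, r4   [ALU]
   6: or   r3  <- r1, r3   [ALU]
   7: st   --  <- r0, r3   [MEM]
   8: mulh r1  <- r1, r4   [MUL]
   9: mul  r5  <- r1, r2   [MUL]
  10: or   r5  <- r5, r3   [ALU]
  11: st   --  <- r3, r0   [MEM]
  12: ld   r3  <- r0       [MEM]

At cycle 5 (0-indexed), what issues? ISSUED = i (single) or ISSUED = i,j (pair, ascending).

ISSUED = 7

0. add+xor @i0,i1  | dual
1. add @i2  | RAW r0
2. st @i3  | no-port MEM/MEM
3. st+xor @i4,i5  | dual
4. or @i6  | RAW r3
5. st @i7  | no-port MEM/MUL
6. mulh @i8  | no-port MUL/MUL
7. mul @i9  | RAW+WAW r5
8. or+st @i10,i11  | dual
9. ld @i12  | tail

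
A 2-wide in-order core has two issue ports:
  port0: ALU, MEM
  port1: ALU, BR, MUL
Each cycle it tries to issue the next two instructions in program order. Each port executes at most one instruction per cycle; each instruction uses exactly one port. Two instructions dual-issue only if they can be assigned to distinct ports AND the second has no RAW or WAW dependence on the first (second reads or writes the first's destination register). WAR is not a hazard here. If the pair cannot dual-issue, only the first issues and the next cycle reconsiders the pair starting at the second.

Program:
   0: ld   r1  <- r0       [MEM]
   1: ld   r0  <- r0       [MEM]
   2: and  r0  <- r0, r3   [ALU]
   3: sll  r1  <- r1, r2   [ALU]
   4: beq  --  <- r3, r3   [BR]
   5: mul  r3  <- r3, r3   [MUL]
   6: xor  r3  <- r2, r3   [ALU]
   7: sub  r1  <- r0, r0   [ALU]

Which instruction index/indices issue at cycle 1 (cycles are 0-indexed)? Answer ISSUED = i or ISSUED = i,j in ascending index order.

ISSUED = 1

[0] i0  ld  -- no-port MEM/MEM
[1] i1  ld  -- RAW+WAW r0
[2] i2+i3  and+sll  -- dual
[3] i4  beq  -- no-port BR/MUL
[4] i5  mul  -- RAW+WAW r3
[5] i6+i7  xor+sub  -- dual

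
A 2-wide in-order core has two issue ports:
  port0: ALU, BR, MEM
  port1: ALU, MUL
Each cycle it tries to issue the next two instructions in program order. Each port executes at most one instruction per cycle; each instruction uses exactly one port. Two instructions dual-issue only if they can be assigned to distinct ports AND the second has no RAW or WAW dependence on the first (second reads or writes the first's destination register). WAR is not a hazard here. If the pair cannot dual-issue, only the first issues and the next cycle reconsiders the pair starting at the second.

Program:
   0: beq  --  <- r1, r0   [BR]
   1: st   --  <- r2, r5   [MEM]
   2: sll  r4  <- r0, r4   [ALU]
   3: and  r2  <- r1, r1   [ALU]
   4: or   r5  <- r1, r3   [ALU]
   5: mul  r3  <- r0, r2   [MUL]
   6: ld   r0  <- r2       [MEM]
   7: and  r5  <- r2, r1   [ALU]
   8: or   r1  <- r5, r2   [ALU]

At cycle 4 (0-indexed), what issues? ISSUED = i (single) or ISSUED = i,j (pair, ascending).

ISSUED = 7

[0] i0  beq  -- no-port BR/MEM
[1] i1+i2  st+sll  -- pair
[2] i3+i4  and+or  -- pair
[3] i5+i6  mul+ld  -- pair
[4] i7  and  -- RAW r5
[5] i8  or  -- tail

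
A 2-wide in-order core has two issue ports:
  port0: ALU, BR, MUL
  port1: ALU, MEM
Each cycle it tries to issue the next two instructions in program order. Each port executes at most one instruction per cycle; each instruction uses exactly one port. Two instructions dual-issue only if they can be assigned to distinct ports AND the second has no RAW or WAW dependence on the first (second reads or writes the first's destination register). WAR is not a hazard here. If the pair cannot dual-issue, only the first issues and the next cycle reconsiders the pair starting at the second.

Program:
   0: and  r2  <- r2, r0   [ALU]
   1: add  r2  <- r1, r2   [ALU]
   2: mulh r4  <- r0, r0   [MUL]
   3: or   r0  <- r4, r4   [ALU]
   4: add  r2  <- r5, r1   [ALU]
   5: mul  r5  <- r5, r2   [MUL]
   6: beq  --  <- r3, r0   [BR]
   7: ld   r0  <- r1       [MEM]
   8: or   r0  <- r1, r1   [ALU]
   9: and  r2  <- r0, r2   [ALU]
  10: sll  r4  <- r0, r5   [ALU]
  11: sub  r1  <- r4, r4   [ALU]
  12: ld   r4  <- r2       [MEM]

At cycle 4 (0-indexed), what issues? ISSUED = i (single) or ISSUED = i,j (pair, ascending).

  cy0 -> i0 (and.ALU) RAW+WAW r2
  cy1 -> i1&i2 (add.ALU mulh.MUL) 2-wide
  cy2 -> i3&i4 (or.ALU add.ALU) 2-wide
  cy3 -> i5 (mul.MUL) no-port MUL/BR
  cy4 -> i6&i7 (beq.BR ld.MEM) 2-wide
  cy5 -> i8 (or.ALU) RAW r0
  cy6 -> i9&i10 (and.ALU sll.ALU) 2-wide
  cy7 -> i11&i12 (sub.ALU ld.MEM) 2-wide

ISSUED = 6,7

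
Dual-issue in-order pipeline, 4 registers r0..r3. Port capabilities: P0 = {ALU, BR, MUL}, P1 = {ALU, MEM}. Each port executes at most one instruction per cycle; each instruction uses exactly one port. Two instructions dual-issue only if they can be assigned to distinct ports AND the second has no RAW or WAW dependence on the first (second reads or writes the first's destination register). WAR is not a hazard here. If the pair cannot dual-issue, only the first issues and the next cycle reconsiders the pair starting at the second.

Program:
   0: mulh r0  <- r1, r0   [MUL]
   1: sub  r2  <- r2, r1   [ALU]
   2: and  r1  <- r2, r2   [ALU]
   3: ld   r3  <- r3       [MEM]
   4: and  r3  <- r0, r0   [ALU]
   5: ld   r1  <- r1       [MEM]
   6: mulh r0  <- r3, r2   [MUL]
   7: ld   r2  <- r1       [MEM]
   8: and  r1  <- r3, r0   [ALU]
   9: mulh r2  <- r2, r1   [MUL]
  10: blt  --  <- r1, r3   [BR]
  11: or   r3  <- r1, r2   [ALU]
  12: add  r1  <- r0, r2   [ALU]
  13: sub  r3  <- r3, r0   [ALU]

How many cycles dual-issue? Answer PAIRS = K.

PAIRS = 6

  cy0 -> i0/i1 (mulh.MUL;sub.ALU) dual
  cy1 -> i2/i3 (and.ALU;ld.MEM) dual
  cy2 -> i4/i5 (and.ALU;ld.MEM) dual
  cy3 -> i6/i7 (mulh.MUL;ld.MEM) dual
  cy4 -> i8 (and.ALU) RAW r1
  cy5 -> i9 (mulh.MUL) no-port MUL/BR
  cy6 -> i10/i11 (blt.BR;or.ALU) dual
  cy7 -> i12/i13 (add.ALU;sub.ALU) dual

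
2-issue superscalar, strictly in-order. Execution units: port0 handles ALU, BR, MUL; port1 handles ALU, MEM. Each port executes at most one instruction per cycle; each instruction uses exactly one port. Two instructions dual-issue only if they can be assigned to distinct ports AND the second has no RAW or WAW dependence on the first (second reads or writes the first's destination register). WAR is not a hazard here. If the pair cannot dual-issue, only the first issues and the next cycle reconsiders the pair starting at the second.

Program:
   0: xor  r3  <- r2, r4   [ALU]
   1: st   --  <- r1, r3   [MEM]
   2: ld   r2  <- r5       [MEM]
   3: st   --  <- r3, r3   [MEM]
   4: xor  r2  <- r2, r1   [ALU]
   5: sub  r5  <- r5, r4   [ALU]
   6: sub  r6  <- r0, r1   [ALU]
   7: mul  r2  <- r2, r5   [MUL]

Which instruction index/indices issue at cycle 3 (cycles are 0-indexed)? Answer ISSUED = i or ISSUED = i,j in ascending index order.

t=0 i0:xor ; RAW r3
t=1 i1:st ; no-port MEM/MEM
t=2 i2:ld ; no-port MEM/MEM
t=3 i3&i4:st xor ; pair
t=4 i5&i6:sub sub ; pair
t=5 i7:mul ; tail

ISSUED = 3,4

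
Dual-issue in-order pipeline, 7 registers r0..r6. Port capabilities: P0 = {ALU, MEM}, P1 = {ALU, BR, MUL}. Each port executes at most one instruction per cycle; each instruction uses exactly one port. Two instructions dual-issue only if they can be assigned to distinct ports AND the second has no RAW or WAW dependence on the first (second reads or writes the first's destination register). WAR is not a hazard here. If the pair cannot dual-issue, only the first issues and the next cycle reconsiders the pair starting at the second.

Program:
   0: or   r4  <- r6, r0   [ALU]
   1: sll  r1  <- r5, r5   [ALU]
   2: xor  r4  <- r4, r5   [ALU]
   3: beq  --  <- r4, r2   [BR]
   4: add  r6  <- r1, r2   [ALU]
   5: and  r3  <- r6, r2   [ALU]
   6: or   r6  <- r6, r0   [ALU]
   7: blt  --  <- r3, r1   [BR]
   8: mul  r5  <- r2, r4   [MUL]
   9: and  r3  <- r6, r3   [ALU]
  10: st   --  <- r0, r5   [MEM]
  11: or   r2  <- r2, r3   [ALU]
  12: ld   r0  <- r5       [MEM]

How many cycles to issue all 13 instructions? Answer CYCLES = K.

#0 head=0: or sll i0/i1 dual
#1 head=2: xor i2 RAW r4
#2 head=3: beq add i3/i4 dual
#3 head=5: and or i5/i6 dual
#4 head=7: blt i7 no-port BR/MUL
#5 head=8: mul and i8/i9 dual
#6 head=10: st or i10/i11 dual
#7 head=12: ld i12 tail

CYCLES = 8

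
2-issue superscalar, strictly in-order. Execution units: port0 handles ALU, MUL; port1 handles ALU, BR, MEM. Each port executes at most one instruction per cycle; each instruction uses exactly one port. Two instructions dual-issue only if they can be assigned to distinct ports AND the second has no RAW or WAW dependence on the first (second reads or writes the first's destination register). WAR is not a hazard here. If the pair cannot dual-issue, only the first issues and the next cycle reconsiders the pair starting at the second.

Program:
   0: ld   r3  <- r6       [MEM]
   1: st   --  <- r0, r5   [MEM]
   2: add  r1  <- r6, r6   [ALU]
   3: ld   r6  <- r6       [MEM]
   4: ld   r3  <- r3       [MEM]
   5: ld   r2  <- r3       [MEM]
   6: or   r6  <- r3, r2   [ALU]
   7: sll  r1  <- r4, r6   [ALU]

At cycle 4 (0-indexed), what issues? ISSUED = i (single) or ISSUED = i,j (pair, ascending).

ISSUED = 5

  cy0 -> i0 (ld) no-port MEM/MEM
  cy1 -> i1&i2 (st;add) 2-wide
  cy2 -> i3 (ld) no-port MEM/MEM
  cy3 -> i4 (ld) no-port MEM/MEM
  cy4 -> i5 (ld) RAW r2
  cy5 -> i6 (or) RAW r6
  cy6 -> i7 (sll) tail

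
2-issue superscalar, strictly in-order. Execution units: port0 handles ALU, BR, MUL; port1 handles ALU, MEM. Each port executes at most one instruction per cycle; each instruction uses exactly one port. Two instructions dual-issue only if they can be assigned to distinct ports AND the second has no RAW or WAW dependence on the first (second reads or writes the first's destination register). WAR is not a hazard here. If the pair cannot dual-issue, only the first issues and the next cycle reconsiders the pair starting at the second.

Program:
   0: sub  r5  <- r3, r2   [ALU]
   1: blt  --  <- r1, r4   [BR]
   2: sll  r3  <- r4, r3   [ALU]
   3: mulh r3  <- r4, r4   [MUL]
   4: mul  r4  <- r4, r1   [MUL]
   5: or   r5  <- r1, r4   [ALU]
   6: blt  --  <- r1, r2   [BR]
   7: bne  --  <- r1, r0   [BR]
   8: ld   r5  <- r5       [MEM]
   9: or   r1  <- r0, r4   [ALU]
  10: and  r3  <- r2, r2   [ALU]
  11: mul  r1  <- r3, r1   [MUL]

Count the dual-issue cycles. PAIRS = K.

PAIRS = 4

[0] i0,i1  sub.ALU+blt.BR  -- 2-wide
[1] i2  sll.ALU  -- WAW r3
[2] i3  mulh.MUL  -- no-port MUL/MUL
[3] i4  mul.MUL  -- RAW r4
[4] i5,i6  or.ALU+blt.BR  -- 2-wide
[5] i7,i8  bne.BR+ld.MEM  -- 2-wide
[6] i9,i10  or.ALU+and.ALU  -- 2-wide
[7] i11  mul.MUL  -- tail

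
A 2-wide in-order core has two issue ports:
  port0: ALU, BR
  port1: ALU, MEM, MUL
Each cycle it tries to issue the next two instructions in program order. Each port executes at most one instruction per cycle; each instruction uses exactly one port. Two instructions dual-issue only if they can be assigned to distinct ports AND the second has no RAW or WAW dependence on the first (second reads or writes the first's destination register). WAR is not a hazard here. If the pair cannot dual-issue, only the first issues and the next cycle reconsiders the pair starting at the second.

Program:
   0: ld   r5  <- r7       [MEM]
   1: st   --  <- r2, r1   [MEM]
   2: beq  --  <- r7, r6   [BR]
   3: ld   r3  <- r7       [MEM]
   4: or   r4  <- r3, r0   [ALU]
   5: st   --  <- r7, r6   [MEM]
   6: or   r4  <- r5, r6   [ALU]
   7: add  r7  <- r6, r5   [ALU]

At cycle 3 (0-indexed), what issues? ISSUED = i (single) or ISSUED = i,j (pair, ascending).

ISSUED = 4,5

[0] i0  ld  -- no-port MEM/MEM
[1] i1&i2  st+beq  -- 2-wide
[2] i3  ld  -- RAW r3
[3] i4&i5  or+st  -- 2-wide
[4] i6&i7  or+add  -- 2-wide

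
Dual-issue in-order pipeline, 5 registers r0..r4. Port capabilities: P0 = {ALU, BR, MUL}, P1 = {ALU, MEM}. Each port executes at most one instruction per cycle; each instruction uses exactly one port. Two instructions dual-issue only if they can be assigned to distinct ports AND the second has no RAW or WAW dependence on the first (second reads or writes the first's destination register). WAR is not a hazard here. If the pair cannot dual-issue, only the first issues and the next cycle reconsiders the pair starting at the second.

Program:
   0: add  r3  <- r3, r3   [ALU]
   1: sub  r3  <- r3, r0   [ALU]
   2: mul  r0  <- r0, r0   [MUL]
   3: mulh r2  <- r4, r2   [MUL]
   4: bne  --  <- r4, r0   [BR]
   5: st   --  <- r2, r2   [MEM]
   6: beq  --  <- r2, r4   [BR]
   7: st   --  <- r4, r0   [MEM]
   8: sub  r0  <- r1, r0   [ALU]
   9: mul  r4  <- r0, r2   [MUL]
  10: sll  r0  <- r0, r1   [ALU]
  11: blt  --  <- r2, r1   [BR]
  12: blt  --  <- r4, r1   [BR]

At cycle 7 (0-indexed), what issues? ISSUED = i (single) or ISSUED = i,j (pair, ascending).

#0 head=0: add.ALU i0 RAW+WAW r3
#1 head=1: sub.ALU/mul.MUL i1&i2 dual
#2 head=3: mulh.MUL i3 no-port MUL/BR
#3 head=4: bne.BR/st.MEM i4&i5 dual
#4 head=6: beq.BR/st.MEM i6&i7 dual
#5 head=8: sub.ALU i8 RAW r0
#6 head=9: mul.MUL/sll.ALU i9&i10 dual
#7 head=11: blt.BR i11 no-port BR/BR
#8 head=12: blt.BR i12 tail

ISSUED = 11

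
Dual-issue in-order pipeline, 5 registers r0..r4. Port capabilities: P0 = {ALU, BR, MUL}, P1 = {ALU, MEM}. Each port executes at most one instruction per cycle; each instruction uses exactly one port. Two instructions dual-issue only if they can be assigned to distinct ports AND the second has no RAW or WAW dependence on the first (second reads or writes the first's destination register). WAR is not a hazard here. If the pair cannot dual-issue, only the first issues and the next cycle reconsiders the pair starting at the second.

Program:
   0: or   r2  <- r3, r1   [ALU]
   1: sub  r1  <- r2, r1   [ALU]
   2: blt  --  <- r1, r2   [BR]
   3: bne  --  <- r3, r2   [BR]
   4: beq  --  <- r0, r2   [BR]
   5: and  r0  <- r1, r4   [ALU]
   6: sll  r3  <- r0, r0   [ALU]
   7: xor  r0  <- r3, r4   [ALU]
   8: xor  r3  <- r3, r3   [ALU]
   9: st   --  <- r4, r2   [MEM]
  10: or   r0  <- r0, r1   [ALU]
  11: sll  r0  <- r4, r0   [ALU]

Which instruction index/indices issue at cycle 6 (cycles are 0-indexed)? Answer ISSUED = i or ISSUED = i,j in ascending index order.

  cy0 -> i0 (or) RAW r2
  cy1 -> i1 (sub) RAW r1
  cy2 -> i2 (blt) no-port BR/BR
  cy3 -> i3 (bne) no-port BR/BR
  cy4 -> i4,i5 (beq+and) pair
  cy5 -> i6 (sll) RAW r3
  cy6 -> i7,i8 (xor+xor) pair
  cy7 -> i9,i10 (st+or) pair
  cy8 -> i11 (sll) tail

ISSUED = 7,8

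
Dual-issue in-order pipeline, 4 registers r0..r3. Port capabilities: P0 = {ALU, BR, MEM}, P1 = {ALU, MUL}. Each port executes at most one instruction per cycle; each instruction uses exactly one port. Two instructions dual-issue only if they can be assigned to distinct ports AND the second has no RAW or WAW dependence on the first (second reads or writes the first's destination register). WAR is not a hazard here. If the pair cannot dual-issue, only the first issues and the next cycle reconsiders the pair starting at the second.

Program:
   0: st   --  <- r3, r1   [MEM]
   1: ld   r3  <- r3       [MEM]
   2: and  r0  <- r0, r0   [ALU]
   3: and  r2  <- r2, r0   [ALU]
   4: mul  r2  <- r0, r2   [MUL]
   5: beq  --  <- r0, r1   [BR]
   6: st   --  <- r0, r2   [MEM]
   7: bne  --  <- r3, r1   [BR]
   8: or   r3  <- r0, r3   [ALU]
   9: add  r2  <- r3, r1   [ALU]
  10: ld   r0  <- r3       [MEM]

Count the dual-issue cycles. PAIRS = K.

[0] i0  st  -- no-port MEM/MEM
[1] i1&i2  ld+and  -- dual
[2] i3  and  -- RAW+WAW r2
[3] i4&i5  mul+beq  -- dual
[4] i6  st  -- no-port MEM/BR
[5] i7&i8  bne+or  -- dual
[6] i9&i10  add+ld  -- dual

PAIRS = 4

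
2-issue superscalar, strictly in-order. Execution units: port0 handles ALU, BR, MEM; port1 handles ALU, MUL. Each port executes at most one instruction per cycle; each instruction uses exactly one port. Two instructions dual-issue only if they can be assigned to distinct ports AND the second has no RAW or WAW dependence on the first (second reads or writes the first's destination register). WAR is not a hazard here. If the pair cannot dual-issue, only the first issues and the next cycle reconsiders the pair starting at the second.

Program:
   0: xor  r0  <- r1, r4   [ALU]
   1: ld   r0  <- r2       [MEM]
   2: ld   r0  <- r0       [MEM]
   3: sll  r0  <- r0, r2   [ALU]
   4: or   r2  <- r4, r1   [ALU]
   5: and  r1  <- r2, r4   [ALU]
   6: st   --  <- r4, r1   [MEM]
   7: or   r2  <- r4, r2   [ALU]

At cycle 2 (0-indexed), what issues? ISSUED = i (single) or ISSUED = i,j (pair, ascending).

ISSUED = 2

#0 head=0: xor i0 WAW r0
#1 head=1: ld i1 no-port MEM/MEM
#2 head=2: ld i2 RAW+WAW r0
#3 head=3: sll;or i3+i4 pair
#4 head=5: and i5 RAW r1
#5 head=6: st;or i6+i7 pair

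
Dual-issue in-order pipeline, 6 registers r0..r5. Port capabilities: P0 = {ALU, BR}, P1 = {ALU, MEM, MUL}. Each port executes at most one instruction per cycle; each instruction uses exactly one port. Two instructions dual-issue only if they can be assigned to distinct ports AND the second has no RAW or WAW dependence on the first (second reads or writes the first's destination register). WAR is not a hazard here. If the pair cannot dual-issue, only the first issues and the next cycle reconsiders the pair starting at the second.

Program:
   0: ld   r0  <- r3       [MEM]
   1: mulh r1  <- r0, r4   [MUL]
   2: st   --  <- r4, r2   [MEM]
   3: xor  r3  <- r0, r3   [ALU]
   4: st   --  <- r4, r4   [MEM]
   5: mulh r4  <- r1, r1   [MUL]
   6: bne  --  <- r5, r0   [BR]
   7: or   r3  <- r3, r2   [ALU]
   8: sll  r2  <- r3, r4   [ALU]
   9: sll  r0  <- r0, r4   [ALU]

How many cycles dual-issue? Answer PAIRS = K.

c0: i0 ld  no-port MEM/MUL
c1: i1 mulh  no-port MUL/MEM
c2: i2+i3 st xor  2-wide
c3: i4 st  no-port MEM/MUL
c4: i5+i6 mulh bne  2-wide
c5: i7 or  RAW r3
c6: i8+i9 sll sll  2-wide

PAIRS = 3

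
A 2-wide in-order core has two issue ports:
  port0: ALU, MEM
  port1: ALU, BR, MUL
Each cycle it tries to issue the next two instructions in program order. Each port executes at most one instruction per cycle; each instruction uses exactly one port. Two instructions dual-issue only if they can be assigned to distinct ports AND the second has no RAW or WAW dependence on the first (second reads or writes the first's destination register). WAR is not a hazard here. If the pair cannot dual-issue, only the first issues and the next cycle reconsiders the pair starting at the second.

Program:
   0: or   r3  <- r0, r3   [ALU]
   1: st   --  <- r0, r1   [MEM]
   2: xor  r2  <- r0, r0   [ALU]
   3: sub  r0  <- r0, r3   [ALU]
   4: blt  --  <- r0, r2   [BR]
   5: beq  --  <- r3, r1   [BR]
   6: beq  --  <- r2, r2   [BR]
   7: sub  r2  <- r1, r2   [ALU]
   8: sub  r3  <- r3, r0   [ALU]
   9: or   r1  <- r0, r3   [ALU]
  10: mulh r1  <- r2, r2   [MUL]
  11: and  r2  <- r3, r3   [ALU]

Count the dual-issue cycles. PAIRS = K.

PAIRS = 4

t=0 i0&i1:or;st ; dual
t=1 i2&i3:xor;sub ; dual
t=2 i4:blt ; no-port BR/BR
t=3 i5:beq ; no-port BR/BR
t=4 i6&i7:beq;sub ; dual
t=5 i8:sub ; RAW r3
t=6 i9:or ; WAW r1
t=7 i10&i11:mulh;and ; dual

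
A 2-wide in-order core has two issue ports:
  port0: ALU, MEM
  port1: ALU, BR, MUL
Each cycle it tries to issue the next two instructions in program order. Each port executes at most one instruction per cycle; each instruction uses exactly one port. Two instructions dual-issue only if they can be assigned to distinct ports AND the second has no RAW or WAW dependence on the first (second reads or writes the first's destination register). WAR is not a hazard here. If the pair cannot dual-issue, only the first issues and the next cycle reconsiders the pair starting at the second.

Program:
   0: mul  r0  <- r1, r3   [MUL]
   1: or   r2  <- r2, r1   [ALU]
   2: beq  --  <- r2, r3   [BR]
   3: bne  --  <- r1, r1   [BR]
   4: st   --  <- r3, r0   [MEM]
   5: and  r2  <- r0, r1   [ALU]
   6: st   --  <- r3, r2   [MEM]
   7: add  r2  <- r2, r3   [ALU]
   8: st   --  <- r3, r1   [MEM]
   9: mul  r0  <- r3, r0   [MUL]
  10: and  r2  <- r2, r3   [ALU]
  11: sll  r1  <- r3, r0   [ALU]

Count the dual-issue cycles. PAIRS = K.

[0] i0/i1  mul.MUL/or.ALU  -- dual
[1] i2  beq.BR  -- no-port BR/BR
[2] i3/i4  bne.BR/st.MEM  -- dual
[3] i5  and.ALU  -- RAW r2
[4] i6/i7  st.MEM/add.ALU  -- dual
[5] i8/i9  st.MEM/mul.MUL  -- dual
[6] i10/i11  and.ALU/sll.ALU  -- dual

PAIRS = 5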